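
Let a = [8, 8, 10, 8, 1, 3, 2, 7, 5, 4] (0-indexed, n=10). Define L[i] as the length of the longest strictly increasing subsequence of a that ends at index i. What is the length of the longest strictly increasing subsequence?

3

   i    0    1    2    3    4    5    6    7    8    9
a[i]    8    8   10    8    1    3    2    7    5    4
L[i]    1    1    2    1    1    2    2    3    3    3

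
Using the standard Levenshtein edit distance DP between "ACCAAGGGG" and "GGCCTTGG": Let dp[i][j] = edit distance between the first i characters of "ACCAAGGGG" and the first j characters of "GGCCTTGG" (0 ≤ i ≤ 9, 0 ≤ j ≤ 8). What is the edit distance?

   ''  G  G  C  C  T  T  G  G
''  0  1  2  3  4  5  6  7  8
 A  1  1  2  3  4  5  6  7  8
 C  2  2  2  2  3  4  5  6  7
 C  3  3  3  2  2  3  4  5  6
 A  4  4  4  3  3  3  4  5  6
 A  5  5  5  4  4  4  4  5  6
 G  6  5  5  5  5  5  5  4  5
 G  7  6  5  6  6  6  6  5  4
 G  8  7  6  6  7  7  7  6  5
 G  9  8  7  7  7  8  8  7  6

6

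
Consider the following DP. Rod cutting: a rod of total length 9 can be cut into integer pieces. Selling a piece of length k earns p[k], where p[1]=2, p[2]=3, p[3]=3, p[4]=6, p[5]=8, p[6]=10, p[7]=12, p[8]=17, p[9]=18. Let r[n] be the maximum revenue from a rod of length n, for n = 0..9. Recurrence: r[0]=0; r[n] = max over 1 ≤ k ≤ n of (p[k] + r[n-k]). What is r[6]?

12

   n    0    1    2    3    4    5    6    7    8    9
r[n]    0    2    4    6    8   10   12   14   17   19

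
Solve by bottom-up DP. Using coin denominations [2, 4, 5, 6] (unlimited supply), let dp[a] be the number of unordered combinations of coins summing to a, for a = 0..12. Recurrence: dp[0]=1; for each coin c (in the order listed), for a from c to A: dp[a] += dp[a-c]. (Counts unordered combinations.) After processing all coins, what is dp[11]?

3

after  coin     0     1     2     3     4     5     6     7     8     9    10    11    12
          2     1     0     1     0     1     0     1     0     1     0     1     0     1
          4     1     0     1     0     2     0     2     0     3     0     3     0     4
          5     1     0     1     0     2     1     2     1     3     2     4     2     5
          6     1     0     1     0     2     1     3     1     4     2     6     3     8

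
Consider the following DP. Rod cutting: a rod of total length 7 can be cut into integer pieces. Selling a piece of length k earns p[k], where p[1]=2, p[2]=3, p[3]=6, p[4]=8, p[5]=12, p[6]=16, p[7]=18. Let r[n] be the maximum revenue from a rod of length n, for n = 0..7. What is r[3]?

   n    0    1    2    3    4    5    6    7
r[n]    0    2    4    6    8   12   16   18

6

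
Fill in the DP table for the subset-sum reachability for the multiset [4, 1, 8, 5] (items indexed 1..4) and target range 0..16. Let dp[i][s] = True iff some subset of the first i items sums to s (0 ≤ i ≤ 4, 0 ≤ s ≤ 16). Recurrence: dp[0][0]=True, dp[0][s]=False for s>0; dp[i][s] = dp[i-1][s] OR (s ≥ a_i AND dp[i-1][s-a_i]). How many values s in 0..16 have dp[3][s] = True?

8

i\s   0   1   2   3   4   5   6   7   8   9  10  11  12  13  14  15  16
  0   T   F   F   F   F   F   F   F   F   F   F   F   F   F   F   F   F
  1   T   F   F   F   T   F   F   F   F   F   F   F   F   F   F   F   F
  2   T   T   F   F   T   T   F   F   F   F   F   F   F   F   F   F   F
  3   T   T   F   F   T   T   F   F   T   T   F   F   T   T   F   F   F
  4   T   T   F   F   T   T   T   F   T   T   T   F   T   T   T   F   F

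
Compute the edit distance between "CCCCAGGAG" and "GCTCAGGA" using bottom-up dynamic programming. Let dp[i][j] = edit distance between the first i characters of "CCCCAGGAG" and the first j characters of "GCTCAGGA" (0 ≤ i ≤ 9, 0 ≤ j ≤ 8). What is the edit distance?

   ''  G  C  T  C  A  G  G  A
''  0  1  2  3  4  5  6  7  8
 C  1  1  1  2  3  4  5  6  7
 C  2  2  1  2  2  3  4  5  6
 C  3  3  2  2  2  3  4  5  6
 C  4  4  3  3  2  3  4  5  6
 A  5  5  4  4  3  2  3  4  5
 G  6  5  5  5  4  3  2  3  4
 G  7  6  6  6  5  4  3  2  3
 A  8  7  7  7  6  5  4  3  2
 G  9  8  8  8  7  6  5  4  3

3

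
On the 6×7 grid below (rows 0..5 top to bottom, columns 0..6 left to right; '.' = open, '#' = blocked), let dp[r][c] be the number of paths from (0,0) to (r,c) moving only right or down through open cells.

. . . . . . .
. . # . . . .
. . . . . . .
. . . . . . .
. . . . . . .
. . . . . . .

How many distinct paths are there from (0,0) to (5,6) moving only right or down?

252

r\c   0   1   2   3   4   5   6
  0   1   1   1   1   1   1   1
  1   1   2   0   1   2   3   4
  2   1   3   3   4   6   9  13
  3   1   4   7  11  17  26  39
  4   1   5  12  23  40  66 105
  5   1   6  18  41  81 147 252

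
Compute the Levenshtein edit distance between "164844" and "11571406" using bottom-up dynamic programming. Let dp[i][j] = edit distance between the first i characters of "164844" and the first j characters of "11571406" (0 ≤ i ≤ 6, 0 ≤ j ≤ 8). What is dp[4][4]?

3

   ''  1  1  5  7  1  4  0  6
''  0  1  2  3  4  5  6  7  8
 1  1  0  1  2  3  4  5  6  7
 6  2  1  1  2  3  4  5  6  6
 4  3  2  2  2  3  4  4  5  6
 8  4  3  3  3  3  4  5  5  6
 4  5  4  4  4  4  4  4  5  6
 4  6  5  5  5  5  5  4  5  6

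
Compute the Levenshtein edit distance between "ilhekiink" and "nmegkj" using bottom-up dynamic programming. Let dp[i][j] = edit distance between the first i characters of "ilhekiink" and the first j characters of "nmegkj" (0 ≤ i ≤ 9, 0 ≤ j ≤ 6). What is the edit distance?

8

   ''  n  m  e  g  k  j
''  0  1  2  3  4  5  6
 i  1  1  2  3  4  5  6
 l  2  2  2  3  4  5  6
 h  3  3  3  3  4  5  6
 e  4  4  4  3  4  5  6
 k  5  5  5  4  4  4  5
 i  6  6  6  5  5  5  5
 i  7  7  7  6  6  6  6
 n  8  7  8  7  7  7  7
 k  9  8  8  8  8  7  8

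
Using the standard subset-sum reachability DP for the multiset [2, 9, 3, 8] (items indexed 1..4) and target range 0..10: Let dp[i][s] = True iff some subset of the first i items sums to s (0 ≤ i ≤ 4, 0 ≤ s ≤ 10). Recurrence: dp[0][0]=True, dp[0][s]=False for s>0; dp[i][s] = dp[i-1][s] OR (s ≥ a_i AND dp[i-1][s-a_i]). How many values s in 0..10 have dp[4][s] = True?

i\s   0   1   2   3   4   5   6   7   8   9  10
  0   T   F   F   F   F   F   F   F   F   F   F
  1   T   F   T   F   F   F   F   F   F   F   F
  2   T   F   T   F   F   F   F   F   F   T   F
  3   T   F   T   T   F   T   F   F   F   T   F
  4   T   F   T   T   F   T   F   F   T   T   T

7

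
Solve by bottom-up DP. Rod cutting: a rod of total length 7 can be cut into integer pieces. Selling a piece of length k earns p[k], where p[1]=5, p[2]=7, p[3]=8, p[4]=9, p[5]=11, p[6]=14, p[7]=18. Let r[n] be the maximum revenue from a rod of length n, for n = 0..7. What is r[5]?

   n    0    1    2    3    4    5    6    7
r[n]    0    5   10   15   20   25   30   35

25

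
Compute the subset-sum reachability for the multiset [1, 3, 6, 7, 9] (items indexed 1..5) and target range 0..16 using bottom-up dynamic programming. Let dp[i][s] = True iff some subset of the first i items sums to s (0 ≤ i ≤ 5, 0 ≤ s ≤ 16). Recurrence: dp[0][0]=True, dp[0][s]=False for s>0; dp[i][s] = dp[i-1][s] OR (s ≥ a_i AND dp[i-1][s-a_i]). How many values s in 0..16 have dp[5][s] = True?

i\s   0   1   2   3   4   5   6   7   8   9  10  11  12  13  14  15  16
  0   T   F   F   F   F   F   F   F   F   F   F   F   F   F   F   F   F
  1   T   T   F   F   F   F   F   F   F   F   F   F   F   F   F   F   F
  2   T   T   F   T   T   F   F   F   F   F   F   F   F   F   F   F   F
  3   T   T   F   T   T   F   T   T   F   T   T   F   F   F   F   F   F
  4   T   T   F   T   T   F   T   T   T   T   T   T   F   T   T   F   T
  5   T   T   F   T   T   F   T   T   T   T   T   T   T   T   T   T   T

15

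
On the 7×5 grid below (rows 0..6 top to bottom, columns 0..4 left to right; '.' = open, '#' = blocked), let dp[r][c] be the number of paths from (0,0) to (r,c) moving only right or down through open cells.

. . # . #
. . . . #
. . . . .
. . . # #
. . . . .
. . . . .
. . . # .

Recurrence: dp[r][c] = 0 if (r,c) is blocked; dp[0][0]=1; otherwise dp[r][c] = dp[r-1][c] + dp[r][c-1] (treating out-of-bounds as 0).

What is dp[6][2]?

27

r\c   0   1   2   3   4
  0   1   1   0   0   0
  1   1   2   2   2   0
  2   1   3   5   7   7
  3   1   4   9   0   0
  4   1   5  14  14  14
  5   1   6  20  34  48
  6   1   7  27   0  48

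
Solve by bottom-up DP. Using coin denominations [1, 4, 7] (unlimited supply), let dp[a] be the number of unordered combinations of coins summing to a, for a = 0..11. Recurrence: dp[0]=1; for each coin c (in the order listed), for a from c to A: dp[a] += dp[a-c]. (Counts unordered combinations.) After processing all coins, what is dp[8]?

4

after  coin     0     1     2     3     4     5     6     7     8     9    10    11
          1     1     1     1     1     1     1     1     1     1     1     1     1
          4     1     1     1     1     2     2     2     2     3     3     3     3
          7     1     1     1     1     2     2     2     3     4     4     4     5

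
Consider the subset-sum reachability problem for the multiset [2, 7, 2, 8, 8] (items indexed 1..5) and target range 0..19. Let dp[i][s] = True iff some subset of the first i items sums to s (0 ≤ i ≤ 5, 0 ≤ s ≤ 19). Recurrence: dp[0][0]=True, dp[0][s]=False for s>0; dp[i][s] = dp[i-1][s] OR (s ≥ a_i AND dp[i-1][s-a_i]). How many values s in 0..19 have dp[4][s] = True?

12

i\s   0   1   2   3   4   5   6   7   8   9  10  11  12  13  14  15  16  17  18  19
  0   T   F   F   F   F   F   F   F   F   F   F   F   F   F   F   F   F   F   F   F
  1   T   F   T   F   F   F   F   F   F   F   F   F   F   F   F   F   F   F   F   F
  2   T   F   T   F   F   F   F   T   F   T   F   F   F   F   F   F   F   F   F   F
  3   T   F   T   F   T   F   F   T   F   T   F   T   F   F   F   F   F   F   F   F
  4   T   F   T   F   T   F   F   T   T   T   T   T   T   F   F   T   F   T   F   T
  5   T   F   T   F   T   F   F   T   T   T   T   T   T   F   F   T   T   T   T   T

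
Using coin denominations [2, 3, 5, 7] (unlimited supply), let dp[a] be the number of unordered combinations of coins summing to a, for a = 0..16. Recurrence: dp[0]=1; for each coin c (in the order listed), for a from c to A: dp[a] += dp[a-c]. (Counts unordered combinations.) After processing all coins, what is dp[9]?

after  coin     0     1     2     3     4     5     6     7     8     9    10    11    12    13    14    15    16
          2     1     0     1     0     1     0     1     0     1     0     1     0     1     0     1     0     1
          3     1     0     1     1     1     1     2     1     2     2     2     2     3     2     3     3     3
          5     1     0     1     1     1     2     2     2     3     3     4     4     5     5     6     7     7
          7     1     0     1     1     1     2     2     3     3     4     5     5     7     7     9    10    11

4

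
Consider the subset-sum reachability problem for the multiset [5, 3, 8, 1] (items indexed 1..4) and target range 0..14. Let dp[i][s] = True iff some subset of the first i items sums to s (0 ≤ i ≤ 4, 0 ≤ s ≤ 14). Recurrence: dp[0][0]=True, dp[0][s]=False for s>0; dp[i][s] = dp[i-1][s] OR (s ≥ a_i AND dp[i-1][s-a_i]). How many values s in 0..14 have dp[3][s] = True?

i\s   0   1   2   3   4   5   6   7   8   9  10  11  12  13  14
  0   T   F   F   F   F   F   F   F   F   F   F   F   F   F   F
  1   T   F   F   F   F   T   F   F   F   F   F   F   F   F   F
  2   T   F   F   T   F   T   F   F   T   F   F   F   F   F   F
  3   T   F   F   T   F   T   F   F   T   F   F   T   F   T   F
  4   T   T   F   T   T   T   T   F   T   T   F   T   T   T   T

6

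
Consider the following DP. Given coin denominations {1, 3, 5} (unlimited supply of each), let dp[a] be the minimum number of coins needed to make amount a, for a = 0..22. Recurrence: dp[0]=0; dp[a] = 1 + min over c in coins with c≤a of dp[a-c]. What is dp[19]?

5

 a  0  1  2  3  4  5  6  7  8  9 10 11 12 13 14 15 16 17 18 19 20 21 22
dp  0  1  2  1  2  1  2  3  2  3  2  3  4  3  4  3  4  5  4  5  4  5  6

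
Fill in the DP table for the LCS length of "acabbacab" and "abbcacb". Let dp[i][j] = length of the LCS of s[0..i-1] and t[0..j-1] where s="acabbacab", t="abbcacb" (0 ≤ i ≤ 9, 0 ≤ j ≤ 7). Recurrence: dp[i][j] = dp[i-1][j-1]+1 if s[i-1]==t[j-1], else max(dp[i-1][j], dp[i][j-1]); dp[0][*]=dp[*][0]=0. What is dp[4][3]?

2

   ''  a  b  b  c  a  c  b
''  0  0  0  0  0  0  0  0
 a  0  1  1  1  1  1  1  1
 c  0  1  1  1  2  2  2  2
 a  0  1  1  1  2  3  3  3
 b  0  1  2  2  2  3  3  4
 b  0  1  2  3  3  3  3  4
 a  0  1  2  3  3  4  4  4
 c  0  1  2  3  4  4  5  5
 a  0  1  2  3  4  5  5  5
 b  0  1  2  3  4  5  5  6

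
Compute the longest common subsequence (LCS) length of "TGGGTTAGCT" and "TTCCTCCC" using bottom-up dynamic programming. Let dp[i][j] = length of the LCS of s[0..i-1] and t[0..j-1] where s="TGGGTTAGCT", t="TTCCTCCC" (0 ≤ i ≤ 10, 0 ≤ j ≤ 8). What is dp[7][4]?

   ''  T  T  C  C  T  C  C  C
''  0  0  0  0  0  0  0  0  0
 T  0  1  1  1  1  1  1  1  1
 G  0  1  1  1  1  1  1  1  1
 G  0  1  1  1  1  1  1  1  1
 G  0  1  1  1  1  1  1  1  1
 T  0  1  2  2  2  2  2  2  2
 T  0  1  2  2  2  3  3  3  3
 A  0  1  2  2  2  3  3  3  3
 G  0  1  2  2  2  3  3  3  3
 C  0  1  2  3  3  3  4  4  4
 T  0  1  2  3  3  4  4  4  4

2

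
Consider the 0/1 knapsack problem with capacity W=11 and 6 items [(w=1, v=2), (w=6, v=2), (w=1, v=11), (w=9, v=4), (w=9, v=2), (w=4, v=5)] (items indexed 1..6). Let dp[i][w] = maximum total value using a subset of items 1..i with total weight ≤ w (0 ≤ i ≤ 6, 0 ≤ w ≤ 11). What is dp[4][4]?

i\w   0   1   2   3   4   5   6   7   8   9  10  11
  0   0   0   0   0   0   0   0   0   0   0   0   0
  1   0   2   2   2   2   2   2   2   2   2   2   2
  2   0   2   2   2   2   2   2   4   4   4   4   4
  3   0  11  13  13  13  13  13  13  15  15  15  15
  4   0  11  13  13  13  13  13  13  15  15  15  17
  5   0  11  13  13  13  13  13  13  15  15  15  17
  6   0  11  13  13  13  16  18  18  18  18  18  18

13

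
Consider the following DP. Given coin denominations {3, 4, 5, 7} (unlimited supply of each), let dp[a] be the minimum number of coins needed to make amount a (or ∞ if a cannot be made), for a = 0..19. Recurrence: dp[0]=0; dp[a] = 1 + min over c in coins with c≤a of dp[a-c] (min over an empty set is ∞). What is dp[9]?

2

 a  0  1  2  3  4  5  6  7  8  9 10 11 12 13 14 15 16 17 18 19
dp  0  -  -  1  1  1  2  1  2  2  2  2  2  3  2  3  3  3  3  3
(- denotes ∞ / unreachable)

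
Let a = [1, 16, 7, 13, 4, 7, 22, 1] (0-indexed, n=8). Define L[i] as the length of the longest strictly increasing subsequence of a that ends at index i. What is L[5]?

3

   i    0    1    2    3    4    5    6    7
a[i]    1   16    7   13    4    7   22    1
L[i]    1    2    2    3    2    3    4    1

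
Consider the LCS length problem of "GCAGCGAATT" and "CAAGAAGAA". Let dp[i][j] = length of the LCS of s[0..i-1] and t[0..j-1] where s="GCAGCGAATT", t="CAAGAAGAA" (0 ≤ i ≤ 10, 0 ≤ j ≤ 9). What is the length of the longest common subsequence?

6

   ''  C  A  A  G  A  A  G  A  A
''  0  0  0  0  0  0  0  0  0  0
 G  0  0  0  0  1  1  1  1  1  1
 C  0  1  1  1  1  1  1  1  1  1
 A  0  1  2  2  2  2  2  2  2  2
 G  0  1  2  2  3  3  3  3  3  3
 C  0  1  2  2  3  3  3  3  3  3
 G  0  1  2  2  3  3  3  4  4  4
 A  0  1  2  3  3  4  4  4  5  5
 A  0  1  2  3  3  4  5  5  5  6
 T  0  1  2  3  3  4  5  5  5  6
 T  0  1  2  3  3  4  5  5  5  6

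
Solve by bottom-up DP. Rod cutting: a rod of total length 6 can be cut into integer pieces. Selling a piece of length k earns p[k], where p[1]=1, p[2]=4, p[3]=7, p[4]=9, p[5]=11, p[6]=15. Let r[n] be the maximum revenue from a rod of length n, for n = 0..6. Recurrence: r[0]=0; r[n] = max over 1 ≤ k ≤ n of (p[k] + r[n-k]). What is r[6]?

15

   n    0    1    2    3    4    5    6
r[n]    0    1    4    7    9   11   15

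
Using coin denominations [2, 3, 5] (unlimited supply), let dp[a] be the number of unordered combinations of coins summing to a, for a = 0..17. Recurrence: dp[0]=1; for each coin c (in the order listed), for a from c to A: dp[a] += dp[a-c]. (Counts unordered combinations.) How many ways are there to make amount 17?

after  coin     0     1     2     3     4     5     6     7     8     9    10    11    12    13    14    15    16    17
          2     1     0     1     0     1     0     1     0     1     0     1     0     1     0     1     0     1     0
          3     1     0     1     1     1     1     2     1     2     2     2     2     3     2     3     3     3     3
          5     1     0     1     1     1     2     2     2     3     3     4     4     5     5     6     7     7     8

8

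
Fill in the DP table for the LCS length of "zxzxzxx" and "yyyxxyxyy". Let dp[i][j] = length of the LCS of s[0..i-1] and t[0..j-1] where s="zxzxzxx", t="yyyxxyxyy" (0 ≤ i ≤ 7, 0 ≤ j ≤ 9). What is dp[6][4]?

   ''  y  y  y  x  x  y  x  y  y
''  0  0  0  0  0  0  0  0  0  0
 z  0  0  0  0  0  0  0  0  0  0
 x  0  0  0  0  1  1  1  1  1  1
 z  0  0  0  0  1  1  1  1  1  1
 x  0  0  0  0  1  2  2  2  2  2
 z  0  0  0  0  1  2  2  2  2  2
 x  0  0  0  0  1  2  2  3  3  3
 x  0  0  0  0  1  2  2  3  3  3

1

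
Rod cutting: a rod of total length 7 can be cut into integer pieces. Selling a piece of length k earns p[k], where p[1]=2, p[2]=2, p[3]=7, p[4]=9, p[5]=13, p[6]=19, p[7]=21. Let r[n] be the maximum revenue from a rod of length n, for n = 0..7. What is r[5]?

13

   n    0    1    2    3    4    5    6    7
r[n]    0    2    4    7    9   13   19   21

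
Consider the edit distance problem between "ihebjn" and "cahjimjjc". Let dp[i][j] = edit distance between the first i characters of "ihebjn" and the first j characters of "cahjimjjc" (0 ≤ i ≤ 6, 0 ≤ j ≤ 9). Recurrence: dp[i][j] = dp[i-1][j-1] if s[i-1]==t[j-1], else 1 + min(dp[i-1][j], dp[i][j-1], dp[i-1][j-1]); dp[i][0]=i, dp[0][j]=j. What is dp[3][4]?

3

   ''  c  a  h  j  i  m  j  j  c
''  0  1  2  3  4  5  6  7  8  9
 i  1  1  2  3  4  4  5  6  7  8
 h  2  2  2  2  3  4  5  6  7  8
 e  3  3  3  3  3  4  5  6  7  8
 b  4  4  4  4  4  4  5  6  7  8
 j  5  5  5  5  4  5  5  5  6  7
 n  6  6  6  6  5  5  6  6  6  7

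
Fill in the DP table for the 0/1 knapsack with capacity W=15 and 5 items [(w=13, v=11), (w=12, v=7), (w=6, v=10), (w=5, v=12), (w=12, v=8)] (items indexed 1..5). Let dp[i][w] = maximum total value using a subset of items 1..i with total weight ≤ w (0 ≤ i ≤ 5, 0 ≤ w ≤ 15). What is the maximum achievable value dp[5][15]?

i\w   0   1   2   3   4   5   6   7   8   9  10  11  12  13  14  15
  0   0   0   0   0   0   0   0   0   0   0   0   0   0   0   0   0
  1   0   0   0   0   0   0   0   0   0   0   0   0   0  11  11  11
  2   0   0   0   0   0   0   0   0   0   0   0   0   7  11  11  11
  3   0   0   0   0   0   0  10  10  10  10  10  10  10  11  11  11
  4   0   0   0   0   0  12  12  12  12  12  12  22  22  22  22  22
  5   0   0   0   0   0  12  12  12  12  12  12  22  22  22  22  22

22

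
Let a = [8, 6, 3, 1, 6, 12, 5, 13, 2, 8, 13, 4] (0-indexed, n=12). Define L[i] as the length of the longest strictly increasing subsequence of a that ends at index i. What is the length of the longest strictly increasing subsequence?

   i    0    1    2    3    4    5    6    7    8    9   10   11
a[i]    8    6    3    1    6   12    5   13    2    8   13    4
L[i]    1    1    1    1    2    3    2    4    2    3    4    3

4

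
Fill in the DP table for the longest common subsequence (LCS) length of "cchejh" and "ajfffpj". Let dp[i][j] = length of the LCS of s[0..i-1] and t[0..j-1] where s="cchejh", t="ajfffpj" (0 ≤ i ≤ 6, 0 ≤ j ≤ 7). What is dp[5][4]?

   ''  a  j  f  f  f  p  j
''  0  0  0  0  0  0  0  0
 c  0  0  0  0  0  0  0  0
 c  0  0  0  0  0  0  0  0
 h  0  0  0  0  0  0  0  0
 e  0  0  0  0  0  0  0  0
 j  0  0  1  1  1  1  1  1
 h  0  0  1  1  1  1  1  1

1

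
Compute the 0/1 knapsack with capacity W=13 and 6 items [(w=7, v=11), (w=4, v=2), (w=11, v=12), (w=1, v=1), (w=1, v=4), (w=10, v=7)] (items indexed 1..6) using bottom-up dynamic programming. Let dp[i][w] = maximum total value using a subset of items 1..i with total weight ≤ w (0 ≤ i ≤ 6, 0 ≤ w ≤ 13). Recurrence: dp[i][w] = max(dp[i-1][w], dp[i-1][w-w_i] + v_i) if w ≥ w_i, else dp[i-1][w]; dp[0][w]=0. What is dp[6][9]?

16

i\w   0   1   2   3   4   5   6   7   8   9  10  11  12  13
  0   0   0   0   0   0   0   0   0   0   0   0   0   0   0
  1   0   0   0   0   0   0   0  11  11  11  11  11  11  11
  2   0   0   0   0   2   2   2  11  11  11  11  13  13  13
  3   0   0   0   0   2   2   2  11  11  11  11  13  13  13
  4   0   1   1   1   2   3   3  11  12  12  12  13  14  14
  5   0   4   5   5   5   6   7  11  15  16  16  16  17  18
  6   0   4   5   5   5   6   7  11  15  16  16  16  17  18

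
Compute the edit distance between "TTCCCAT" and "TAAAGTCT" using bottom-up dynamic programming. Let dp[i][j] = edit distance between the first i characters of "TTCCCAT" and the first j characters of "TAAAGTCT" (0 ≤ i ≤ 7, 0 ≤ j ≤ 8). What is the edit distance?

6

   ''  T  A  A  A  G  T  C  T
''  0  1  2  3  4  5  6  7  8
 T  1  0  1  2  3  4  5  6  7
 T  2  1  1  2  3  4  4  5  6
 C  3  2  2  2  3  4  5  4  5
 C  4  3  3  3  3  4  5  5  5
 C  5  4  4  4  4  4  5  5  6
 A  6  5  4  4  4  5  5  6  6
 T  7  6  5  5  5  5  5  6  6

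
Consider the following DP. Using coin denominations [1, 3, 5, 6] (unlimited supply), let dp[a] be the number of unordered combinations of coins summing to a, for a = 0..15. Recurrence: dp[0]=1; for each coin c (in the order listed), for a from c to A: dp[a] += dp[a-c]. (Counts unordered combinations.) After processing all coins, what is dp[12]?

14

after  coin     0     1     2     3     4     5     6     7     8     9    10    11    12    13    14    15
          1     1     1     1     1     1     1     1     1     1     1     1     1     1     1     1     1
          3     1     1     1     2     2     2     3     3     3     4     4     4     5     5     5     6
          5     1     1     1     2     2     3     4     4     5     6     7     8     9    10    11    13
          6     1     1     1     2     2     3     5     5     6     8     9    11    14    15    17    21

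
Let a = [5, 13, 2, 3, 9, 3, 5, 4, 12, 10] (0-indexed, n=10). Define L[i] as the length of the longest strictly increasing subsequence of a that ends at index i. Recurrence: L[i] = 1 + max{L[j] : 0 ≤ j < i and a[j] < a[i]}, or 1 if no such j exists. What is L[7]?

3

   i    0    1    2    3    4    5    6    7    8    9
a[i]    5   13    2    3    9    3    5    4   12   10
L[i]    1    2    1    2    3    2    3    3    4    4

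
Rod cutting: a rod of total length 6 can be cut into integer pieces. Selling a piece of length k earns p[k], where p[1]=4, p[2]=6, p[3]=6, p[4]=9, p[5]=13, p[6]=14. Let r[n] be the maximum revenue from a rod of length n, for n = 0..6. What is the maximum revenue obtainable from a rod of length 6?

24

   n    0    1    2    3    4    5    6
r[n]    0    4    8   12   16   20   24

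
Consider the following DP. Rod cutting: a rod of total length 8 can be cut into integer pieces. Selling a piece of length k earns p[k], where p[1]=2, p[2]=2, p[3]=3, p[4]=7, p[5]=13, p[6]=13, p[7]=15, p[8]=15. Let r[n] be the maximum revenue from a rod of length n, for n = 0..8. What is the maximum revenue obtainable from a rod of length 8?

   n    0    1    2    3    4    5    6    7    8
r[n]    0    2    4    6    8   13   15   17   19

19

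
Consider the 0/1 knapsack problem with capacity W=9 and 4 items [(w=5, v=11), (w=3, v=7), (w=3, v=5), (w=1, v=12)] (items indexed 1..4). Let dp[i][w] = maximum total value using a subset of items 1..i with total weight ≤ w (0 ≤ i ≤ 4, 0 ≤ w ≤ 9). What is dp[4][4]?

19

i\w   0   1   2   3   4   5   6   7   8   9
  0   0   0   0   0   0   0   0   0   0   0
  1   0   0   0   0   0  11  11  11  11  11
  2   0   0   0   7   7  11  11  11  18  18
  3   0   0   0   7   7  11  12  12  18  18
  4   0  12  12  12  19  19  23  24  24  30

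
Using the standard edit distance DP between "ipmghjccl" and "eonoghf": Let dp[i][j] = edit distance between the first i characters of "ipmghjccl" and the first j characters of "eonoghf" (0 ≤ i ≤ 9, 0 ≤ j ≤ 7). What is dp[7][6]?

   ''  e  o  n  o  g  h  f
''  0  1  2  3  4  5  6  7
 i  1  1  2  3  4  5  6  7
 p  2  2  2  3  4  5  6  7
 m  3  3  3  3  4  5  6  7
 g  4  4  4  4  4  4  5  6
 h  5  5  5  5  5  5  4  5
 j  6  6  6  6  6  6  5  5
 c  7  7  7  7  7  7  6  6
 c  8  8  8  8  8  8  7  7
 l  9  9  9  9  9  9  8  8

6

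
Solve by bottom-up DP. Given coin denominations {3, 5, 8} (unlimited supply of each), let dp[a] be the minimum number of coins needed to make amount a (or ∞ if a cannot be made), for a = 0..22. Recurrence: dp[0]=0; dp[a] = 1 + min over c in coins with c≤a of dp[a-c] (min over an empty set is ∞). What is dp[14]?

 a  0  1  2  3  4  5  6  7  8  9 10 11 12 13 14 15 16 17 18 19 20 21 22
dp  0  -  -  1  -  1  2  -  1  3  2  2  4  2  3  3  2  4  3  3  4  3  4
(- denotes ∞ / unreachable)

3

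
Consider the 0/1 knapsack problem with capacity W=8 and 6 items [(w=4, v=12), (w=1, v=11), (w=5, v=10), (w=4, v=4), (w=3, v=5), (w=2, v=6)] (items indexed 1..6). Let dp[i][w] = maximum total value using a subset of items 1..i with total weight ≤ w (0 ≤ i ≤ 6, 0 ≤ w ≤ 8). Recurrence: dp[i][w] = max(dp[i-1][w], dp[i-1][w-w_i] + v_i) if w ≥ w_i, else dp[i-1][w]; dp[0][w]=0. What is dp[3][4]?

i\w   0   1   2   3   4   5   6   7   8
  0   0   0   0   0   0   0   0   0   0
  1   0   0   0   0  12  12  12  12  12
  2   0  11  11  11  12  23  23  23  23
  3   0  11  11  11  12  23  23  23  23
  4   0  11  11  11  12  23  23  23  23
  5   0  11  11  11  16  23  23  23  28
  6   0  11  11  17  17  23  23  29  29

12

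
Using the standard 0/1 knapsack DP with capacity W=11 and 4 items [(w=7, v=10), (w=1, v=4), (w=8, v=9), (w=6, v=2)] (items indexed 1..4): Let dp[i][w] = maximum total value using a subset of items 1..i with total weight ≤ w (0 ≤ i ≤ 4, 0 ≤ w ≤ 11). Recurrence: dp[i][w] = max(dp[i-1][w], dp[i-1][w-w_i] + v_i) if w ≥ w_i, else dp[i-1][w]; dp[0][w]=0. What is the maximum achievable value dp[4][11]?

14

i\w   0   1   2   3   4   5   6   7   8   9  10  11
  0   0   0   0   0   0   0   0   0   0   0   0   0
  1   0   0   0   0   0   0   0  10  10  10  10  10
  2   0   4   4   4   4   4   4  10  14  14  14  14
  3   0   4   4   4   4   4   4  10  14  14  14  14
  4   0   4   4   4   4   4   4  10  14  14  14  14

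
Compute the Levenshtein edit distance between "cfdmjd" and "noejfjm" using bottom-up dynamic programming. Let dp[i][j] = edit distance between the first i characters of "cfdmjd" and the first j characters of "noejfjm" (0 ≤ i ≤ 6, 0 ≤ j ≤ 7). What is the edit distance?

   ''  n  o  e  j  f  j  m
''  0  1  2  3  4  5  6  7
 c  1  1  2  3  4  5  6  7
 f  2  2  2  3  4  4  5  6
 d  3  3  3  3  4  5  5  6
 m  4  4  4  4  4  5  6  5
 j  5  5  5  5  4  5  5  6
 d  6  6  6  6  5  5  6  6

6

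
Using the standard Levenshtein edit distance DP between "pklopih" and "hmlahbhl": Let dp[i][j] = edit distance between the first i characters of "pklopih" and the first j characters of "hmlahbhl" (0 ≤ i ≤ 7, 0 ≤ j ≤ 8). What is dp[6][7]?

   ''  h  m  l  a  h  b  h  l
''  0  1  2  3  4  5  6  7  8
 p  1  1  2  3  4  5  6  7  8
 k  2  2  2  3  4  5  6  7  8
 l  3  3  3  2  3  4  5  6  7
 o  4  4  4  3  3  4  5  6  7
 p  5  5  5  4  4  4  5  6  7
 i  6  6  6  5  5  5  5  6  7
 h  7  6  7  6  6  5  6  5  6

6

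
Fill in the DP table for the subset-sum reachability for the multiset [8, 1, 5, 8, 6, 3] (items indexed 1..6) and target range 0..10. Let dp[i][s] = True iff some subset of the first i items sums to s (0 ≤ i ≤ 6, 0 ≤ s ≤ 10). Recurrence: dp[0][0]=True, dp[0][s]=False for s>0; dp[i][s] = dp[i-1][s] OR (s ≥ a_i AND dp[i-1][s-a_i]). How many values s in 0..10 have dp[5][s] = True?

7

i\s   0   1   2   3   4   5   6   7   8   9  10
  0   T   F   F   F   F   F   F   F   F   F   F
  1   T   F   F   F   F   F   F   F   T   F   F
  2   T   T   F   F   F   F   F   F   T   T   F
  3   T   T   F   F   F   T   T   F   T   T   F
  4   T   T   F   F   F   T   T   F   T   T   F
  5   T   T   F   F   F   T   T   T   T   T   F
  6   T   T   F   T   T   T   T   T   T   T   T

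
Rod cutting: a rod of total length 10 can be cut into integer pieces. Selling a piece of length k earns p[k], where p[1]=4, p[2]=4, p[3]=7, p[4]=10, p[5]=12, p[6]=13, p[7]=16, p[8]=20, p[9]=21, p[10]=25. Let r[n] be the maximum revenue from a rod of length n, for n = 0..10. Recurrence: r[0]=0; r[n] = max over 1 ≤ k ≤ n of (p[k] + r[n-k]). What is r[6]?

24

   n    0    1    2    3    4    5    6    7    8    9   10
r[n]    0    4    8   12   16   20   24   28   32   36   40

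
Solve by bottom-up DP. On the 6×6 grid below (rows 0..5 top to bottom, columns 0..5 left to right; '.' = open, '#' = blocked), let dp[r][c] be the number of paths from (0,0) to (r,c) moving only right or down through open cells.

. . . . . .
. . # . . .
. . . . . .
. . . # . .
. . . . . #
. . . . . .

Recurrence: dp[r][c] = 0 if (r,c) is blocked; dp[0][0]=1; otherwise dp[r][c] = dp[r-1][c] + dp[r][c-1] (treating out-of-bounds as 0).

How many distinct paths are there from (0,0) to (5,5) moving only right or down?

48

r\c   0   1   2   3   4   5
  0   1   1   1   1   1   1
  1   1   2   0   1   2   3
  2   1   3   3   4   6   9
  3   1   4   7   0   6  15
  4   1   5  12  12  18   0
  5   1   6  18  30  48  48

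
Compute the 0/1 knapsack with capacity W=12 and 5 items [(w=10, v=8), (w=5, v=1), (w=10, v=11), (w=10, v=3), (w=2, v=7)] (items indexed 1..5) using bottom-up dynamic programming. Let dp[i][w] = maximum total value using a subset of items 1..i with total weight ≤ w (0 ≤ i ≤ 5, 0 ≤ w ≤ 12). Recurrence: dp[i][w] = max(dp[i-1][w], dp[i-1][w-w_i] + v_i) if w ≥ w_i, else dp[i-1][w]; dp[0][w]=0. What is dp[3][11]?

i\w   0   1   2   3   4   5   6   7   8   9  10  11  12
  0   0   0   0   0   0   0   0   0   0   0   0   0   0
  1   0   0   0   0   0   0   0   0   0   0   8   8   8
  2   0   0   0   0   0   1   1   1   1   1   8   8   8
  3   0   0   0   0   0   1   1   1   1   1  11  11  11
  4   0   0   0   0   0   1   1   1   1   1  11  11  11
  5   0   0   7   7   7   7   7   8   8   8  11  11  18

11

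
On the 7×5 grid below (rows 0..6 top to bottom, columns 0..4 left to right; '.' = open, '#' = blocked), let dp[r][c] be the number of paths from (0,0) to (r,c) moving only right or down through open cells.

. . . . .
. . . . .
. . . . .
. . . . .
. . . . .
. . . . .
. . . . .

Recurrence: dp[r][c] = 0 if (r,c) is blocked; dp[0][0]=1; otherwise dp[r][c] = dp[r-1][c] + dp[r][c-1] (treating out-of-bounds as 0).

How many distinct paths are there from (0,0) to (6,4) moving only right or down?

r\c   0   1   2   3   4
  0   1   1   1   1   1
  1   1   2   3   4   5
  2   1   3   6  10  15
  3   1   4  10  20  35
  4   1   5  15  35  70
  5   1   6  21  56 126
  6   1   7  28  84 210

210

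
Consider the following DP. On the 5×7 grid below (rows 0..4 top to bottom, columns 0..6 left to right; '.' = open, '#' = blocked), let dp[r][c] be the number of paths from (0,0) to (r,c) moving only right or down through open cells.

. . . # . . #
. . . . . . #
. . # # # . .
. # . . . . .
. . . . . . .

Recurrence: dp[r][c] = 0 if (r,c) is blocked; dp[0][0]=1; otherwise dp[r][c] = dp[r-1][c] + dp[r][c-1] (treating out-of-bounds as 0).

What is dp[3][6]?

6

r\c   0   1   2   3   4   5   6
  0   1   1   1   0   0   0   0
  1   1   2   3   3   3   3   0
  2   1   3   0   0   0   3   3
  3   1   0   0   0   0   3   6
  4   1   1   1   1   1   4  10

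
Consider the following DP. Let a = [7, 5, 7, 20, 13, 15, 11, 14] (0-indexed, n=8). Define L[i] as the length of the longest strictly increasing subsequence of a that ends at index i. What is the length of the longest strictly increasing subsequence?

4

   i    0    1    2    3    4    5    6    7
a[i]    7    5    7   20   13   15   11   14
L[i]    1    1    2    3    3    4    3    4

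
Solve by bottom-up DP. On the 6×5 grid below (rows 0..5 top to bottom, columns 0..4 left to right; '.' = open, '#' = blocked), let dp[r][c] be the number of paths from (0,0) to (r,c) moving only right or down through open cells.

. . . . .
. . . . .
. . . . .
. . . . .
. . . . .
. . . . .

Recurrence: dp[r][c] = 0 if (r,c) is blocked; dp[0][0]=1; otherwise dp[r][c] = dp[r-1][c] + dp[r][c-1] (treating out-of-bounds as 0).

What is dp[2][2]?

6

r\c   0   1   2   3   4
  0   1   1   1   1   1
  1   1   2   3   4   5
  2   1   3   6  10  15
  3   1   4  10  20  35
  4   1   5  15  35  70
  5   1   6  21  56 126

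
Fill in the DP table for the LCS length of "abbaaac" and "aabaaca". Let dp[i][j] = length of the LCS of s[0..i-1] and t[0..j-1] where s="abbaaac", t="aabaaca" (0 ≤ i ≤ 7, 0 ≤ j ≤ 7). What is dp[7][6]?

   ''  a  a  b  a  a  c  a
''  0  0  0  0  0  0  0  0
 a  0  1  1  1  1  1  1  1
 b  0  1  1  2  2  2  2  2
 b  0  1  1  2  2  2  2  2
 a  0  1  2  2  3  3  3  3
 a  0  1  2  2  3  4  4  4
 a  0  1  2  2  3  4  4  5
 c  0  1  2  2  3  4  5  5

5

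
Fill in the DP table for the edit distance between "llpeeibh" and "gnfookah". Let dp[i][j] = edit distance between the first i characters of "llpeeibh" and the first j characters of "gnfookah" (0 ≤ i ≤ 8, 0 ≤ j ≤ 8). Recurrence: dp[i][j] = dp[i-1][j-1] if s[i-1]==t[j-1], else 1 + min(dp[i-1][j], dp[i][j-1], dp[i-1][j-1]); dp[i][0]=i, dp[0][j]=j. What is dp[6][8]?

8

   ''  g  n  f  o  o  k  a  h
''  0  1  2  3  4  5  6  7  8
 l  1  1  2  3  4  5  6  7  8
 l  2  2  2  3  4  5  6  7  8
 p  3  3  3  3  4  5  6  7  8
 e  4  4  4  4  4  5  6  7  8
 e  5  5  5  5  5  5  6  7  8
 i  6  6  6  6  6  6  6  7  8
 b  7  7  7  7  7  7  7  7  8
 h  8  8  8  8  8  8  8  8  7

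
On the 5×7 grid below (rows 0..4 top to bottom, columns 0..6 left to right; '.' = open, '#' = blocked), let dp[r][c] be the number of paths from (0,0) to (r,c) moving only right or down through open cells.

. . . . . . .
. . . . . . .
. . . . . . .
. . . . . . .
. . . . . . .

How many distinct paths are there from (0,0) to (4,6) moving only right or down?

210

r\c   0   1   2   3   4   5   6
  0   1   1   1   1   1   1   1
  1   1   2   3   4   5   6   7
  2   1   3   6  10  15  21  28
  3   1   4  10  20  35  56  84
  4   1   5  15  35  70 126 210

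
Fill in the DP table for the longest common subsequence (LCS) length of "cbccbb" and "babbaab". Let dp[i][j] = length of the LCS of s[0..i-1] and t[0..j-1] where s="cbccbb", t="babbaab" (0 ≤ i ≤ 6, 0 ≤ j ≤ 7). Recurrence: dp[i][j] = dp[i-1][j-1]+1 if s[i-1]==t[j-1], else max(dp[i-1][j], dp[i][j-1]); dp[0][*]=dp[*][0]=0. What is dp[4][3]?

1

   ''  b  a  b  b  a  a  b
''  0  0  0  0  0  0  0  0
 c  0  0  0  0  0  0  0  0
 b  0  1  1  1  1  1  1  1
 c  0  1  1  1  1  1  1  1
 c  0  1  1  1  1  1  1  1
 b  0  1  1  2  2  2  2  2
 b  0  1  1  2  3  3  3  3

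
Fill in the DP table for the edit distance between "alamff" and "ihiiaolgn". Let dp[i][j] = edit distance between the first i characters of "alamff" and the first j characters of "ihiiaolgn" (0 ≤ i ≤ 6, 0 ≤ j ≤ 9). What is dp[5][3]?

   ''  i  h  i  i  a  o  l  g  n
''  0  1  2  3  4  5  6  7  8  9
 a  1  1  2  3  4  4  5  6  7  8
 l  2  2  2  3  4  5  5  5  6  7
 a  3  3  3  3  4  4  5  6  6  7
 m  4  4  4  4  4  5  5  6  7  7
 f  5  5  5  5  5  5  6  6  7  8
 f  6  6  6  6  6  6  6  7  7  8

5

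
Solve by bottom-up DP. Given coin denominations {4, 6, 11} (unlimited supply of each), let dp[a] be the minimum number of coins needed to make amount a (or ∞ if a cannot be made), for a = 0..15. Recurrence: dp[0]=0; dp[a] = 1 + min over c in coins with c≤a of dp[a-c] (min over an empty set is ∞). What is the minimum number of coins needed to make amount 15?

2

 a  0  1  2  3  4  5  6  7  8  9 10 11 12 13 14 15
dp  0  -  -  -  1  -  1  -  2  -  2  1  2  -  3  2
(- denotes ∞ / unreachable)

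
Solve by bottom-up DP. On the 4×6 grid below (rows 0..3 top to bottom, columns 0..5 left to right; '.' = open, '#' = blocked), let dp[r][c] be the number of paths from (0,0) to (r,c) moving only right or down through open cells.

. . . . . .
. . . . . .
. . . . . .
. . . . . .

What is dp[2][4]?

15

r\c   0   1   2   3   4   5
  0   1   1   1   1   1   1
  1   1   2   3   4   5   6
  2   1   3   6  10  15  21
  3   1   4  10  20  35  56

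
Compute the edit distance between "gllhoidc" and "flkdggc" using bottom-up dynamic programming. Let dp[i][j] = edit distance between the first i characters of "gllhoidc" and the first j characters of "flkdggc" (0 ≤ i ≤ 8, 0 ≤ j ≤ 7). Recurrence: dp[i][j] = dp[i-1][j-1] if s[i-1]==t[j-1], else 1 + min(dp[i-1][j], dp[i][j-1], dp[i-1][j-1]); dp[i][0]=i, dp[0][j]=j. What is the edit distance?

6

   ''  f  l  k  d  g  g  c
''  0  1  2  3  4  5  6  7
 g  1  1  2  3  4  4  5  6
 l  2  2  1  2  3  4  5  6
 l  3  3  2  2  3  4  5  6
 h  4  4  3  3  3  4  5  6
 o  5  5  4  4  4  4  5  6
 i  6  6  5  5  5  5  5  6
 d  7  7  6  6  5  6  6  6
 c  8  8  7  7  6  6  7  6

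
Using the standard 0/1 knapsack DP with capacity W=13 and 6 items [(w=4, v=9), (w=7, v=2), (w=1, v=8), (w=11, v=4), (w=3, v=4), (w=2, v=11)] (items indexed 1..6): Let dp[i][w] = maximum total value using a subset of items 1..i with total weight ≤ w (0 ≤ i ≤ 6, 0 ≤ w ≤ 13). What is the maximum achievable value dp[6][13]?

i\w   0   1   2   3   4   5   6   7   8   9  10  11  12  13
  0   0   0   0   0   0   0   0   0   0   0   0   0   0   0
  1   0   0   0   0   9   9   9   9   9   9   9   9   9   9
  2   0   0   0   0   9   9   9   9   9   9   9  11  11  11
  3   0   8   8   8   9  17  17  17  17  17  17  17  19  19
  4   0   8   8   8   9  17  17  17  17  17  17  17  19  19
  5   0   8   8   8  12  17  17  17  21  21  21  21  21  21
  6   0   8  11  19  19  19  23  28  28  28  32  32  32  32

32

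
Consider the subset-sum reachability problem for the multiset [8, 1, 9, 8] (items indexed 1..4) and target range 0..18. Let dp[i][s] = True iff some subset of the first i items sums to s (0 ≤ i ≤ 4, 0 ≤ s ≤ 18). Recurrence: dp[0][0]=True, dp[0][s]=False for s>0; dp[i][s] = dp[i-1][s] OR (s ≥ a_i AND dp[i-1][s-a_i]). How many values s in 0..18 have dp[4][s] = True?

8

i\s   0   1   2   3   4   5   6   7   8   9  10  11  12  13  14  15  16  17  18
  0   T   F   F   F   F   F   F   F   F   F   F   F   F   F   F   F   F   F   F
  1   T   F   F   F   F   F   F   F   T   F   F   F   F   F   F   F   F   F   F
  2   T   T   F   F   F   F   F   F   T   T   F   F   F   F   F   F   F   F   F
  3   T   T   F   F   F   F   F   F   T   T   T   F   F   F   F   F   F   T   T
  4   T   T   F   F   F   F   F   F   T   T   T   F   F   F   F   F   T   T   T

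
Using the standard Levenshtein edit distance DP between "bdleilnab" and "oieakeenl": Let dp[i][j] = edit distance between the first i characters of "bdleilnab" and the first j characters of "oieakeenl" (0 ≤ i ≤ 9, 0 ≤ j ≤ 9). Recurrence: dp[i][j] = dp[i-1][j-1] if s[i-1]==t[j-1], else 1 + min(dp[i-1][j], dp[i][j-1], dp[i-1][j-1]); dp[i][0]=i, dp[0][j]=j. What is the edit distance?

9

   ''  o  i  e  a  k  e  e  n  l
''  0  1  2  3  4  5  6  7  8  9
 b  1  1  2  3  4  5  6  7  8  9
 d  2  2  2  3  4  5  6  7  8  9
 l  3  3  3  3  4  5  6  7  8  8
 e  4  4  4  3  4  5  5  6  7  8
 i  5  5  4  4  4  5  6  6  7  8
 l  6  6  5  5  5  5  6  7  7  7
 n  7  7  6  6  6  6  6  7  7  8
 a  8  8  7  7  6  7  7  7  8  8
 b  9  9  8  8  7  7  8  8  8  9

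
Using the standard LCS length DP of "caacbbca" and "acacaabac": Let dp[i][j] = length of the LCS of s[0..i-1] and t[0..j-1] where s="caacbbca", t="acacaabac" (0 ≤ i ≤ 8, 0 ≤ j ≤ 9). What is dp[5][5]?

3

   ''  a  c  a  c  a  a  b  a  c
''  0  0  0  0  0  0  0  0  0  0
 c  0  0  1  1  1  1  1  1  1  1
 a  0  1  1  2  2  2  2  2  2  2
 a  0  1  1  2  2  3  3  3  3  3
 c  0  1  2  2  3  3  3  3  3  4
 b  0  1  2  2  3  3  3  4  4  4
 b  0  1  2  2  3  3  3  4  4  4
 c  0  1  2  2  3  3  3  4  4  5
 a  0  1  2  3  3  4  4  4  5  5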